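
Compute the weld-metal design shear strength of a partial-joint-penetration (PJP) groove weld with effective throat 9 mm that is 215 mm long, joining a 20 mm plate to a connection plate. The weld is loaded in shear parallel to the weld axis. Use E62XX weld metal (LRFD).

E62XX → F_EXX = 620 MPa.
Effective throat (given) t_e = 9 mm.
A_we = 9 × 215 = 1935 mm².
F_nw = 0.6 F_EXX = 372 MPa.
φR_n = 0.75 × 372 × 1935 × 10⁻³ = 539.9 kN.

φR_n ≈ 540 kN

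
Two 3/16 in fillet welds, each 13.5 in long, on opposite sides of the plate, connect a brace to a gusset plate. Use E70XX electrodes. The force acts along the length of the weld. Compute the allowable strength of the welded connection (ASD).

E70XX → F_EXX = 70 ksi.
Effective throat t_e = 0.707 × 0.1875 = 0.1326 in.
Total length L = 27 in; A_we = 0.1326 × 27 = 3.579 in².
F_nw = 0.6 F_EXX = 0.6 × 70 = 42 ksi.
R_n = 42 × 3.579 = 150.3 kip; R_n/Ω = 150.3/2.0 = 75.16 kip.

R_n/Ω ≈ 75.2 kip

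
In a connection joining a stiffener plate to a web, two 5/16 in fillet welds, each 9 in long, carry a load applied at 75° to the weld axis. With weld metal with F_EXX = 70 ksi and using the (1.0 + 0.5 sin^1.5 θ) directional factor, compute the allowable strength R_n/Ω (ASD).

t_e = 0.707 × 0.3125 = 0.2209 in; A_we = 0.2209 × 18 = 3.977 in².
Directional factor: 1.0 + 0.5 sin^1.5(75°) = 1.475.
F_nw = 0.6 × 70 × 1.475 = 61.94 ksi.
R_n/Ω = (61.94 × 3.977) / 2.0 = 123.2 kip.

R_n/Ω ≈ 123 kip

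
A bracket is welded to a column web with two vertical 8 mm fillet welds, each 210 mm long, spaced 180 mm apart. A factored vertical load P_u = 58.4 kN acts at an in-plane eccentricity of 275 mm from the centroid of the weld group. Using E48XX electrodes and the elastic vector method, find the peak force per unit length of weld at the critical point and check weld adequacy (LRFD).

f_max ≈ 550 N/mm; adequate

E48XX → F_EXX = 480 MPa.
Total weld length L_w = 420 mm. Treat welds as unit-width lines.
Polar moment about centroid: J = 2[d³/12 + d(b/2)²] = 2[210³/12 + 210×90²] = 4946000 mm³.
Direct shear f_v = P/L_w = 58.4×10³ / 420 = 139 N/mm (vertical).
Torsion M = P·e = 58.4×10³ × 275 = 16060000 N·mm.
Critical point at (x, y) = (90, 105) from centroid. f_tx = M·y/J = 341 N/mm; f_ty = M·x/J = 292.3 N/mm.
Resultant f_max = √[f_tx² + (f_v + f_ty)²] = √[341² + (139 + 292.3)²] = 549.8 N/mm.
Capacity per unit length: φr_n = 0.75 × 0.6 × 480 × (0.707 × 8) = 1222 N/mm.
549.8 ≤ 1222 → adequate.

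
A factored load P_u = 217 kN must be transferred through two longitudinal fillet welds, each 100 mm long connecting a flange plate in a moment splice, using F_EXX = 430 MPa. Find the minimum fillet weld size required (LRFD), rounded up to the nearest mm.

w = 8 mm

Total weld length L = 200 mm.
Required throat t_e = P_u / (φ × 0.6 F_EXX × L) = 217 / (0.75 × 0.6 × 430 × 200 × 10⁻³) = 5.607 mm.
Required leg w = t_e / 0.707 = 7.931 mm → use 8 mm.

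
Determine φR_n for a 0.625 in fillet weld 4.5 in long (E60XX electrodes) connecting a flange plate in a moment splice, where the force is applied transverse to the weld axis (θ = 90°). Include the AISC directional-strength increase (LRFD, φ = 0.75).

E60XX → F_EXX = 60 ksi.
t_e = 0.707 × 0.625 = 0.4419 in; A_we = 0.4419 × 4.5 = 1.988 in².
Directional factor: 1.0 + 0.5 sin^1.5(90°) = 1.5.
F_nw = 0.6 × 60 × 1.5 = 54 ksi.
φR_n = 0.75 × 54 × 1.988 = 80.53 kip.

φR_n ≈ 80.5 kip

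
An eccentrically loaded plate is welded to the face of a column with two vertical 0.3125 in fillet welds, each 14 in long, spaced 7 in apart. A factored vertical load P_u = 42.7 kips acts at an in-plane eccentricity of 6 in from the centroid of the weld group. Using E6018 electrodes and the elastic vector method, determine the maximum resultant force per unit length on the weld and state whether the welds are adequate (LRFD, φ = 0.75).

E60XX → F_EXX = 60 ksi.
Total weld length L_w = 28 in. Treat welds as unit-width lines.
Polar moment about centroid: J = 2[d³/12 + d(b/2)²] = 2[14³/12 + 14×3.5²] = 800.3 in³.
Direct shear f_v = P/L_w = 42.7 / 28 = 1.525 kip/in (vertical).
Torsion M = P·e = 42.7 × 6 = 256.2 kip·in.
Critical point at (x, y) = (3.5, 7) from centroid. f_tx = M·y/J = 2.241 kip/in; f_ty = M·x/J = 1.12 kip/in.
Resultant f_max = √[f_tx² + (f_v + f_ty)²] = √[2.241² + (1.525 + 1.12)²] = 3.467 kip/in.
Capacity per unit length: φr_n = 0.75 × 0.6 × 60 × (0.707 × 0.3125) = 5.965 kip/in.
3.467 ≤ 5.965 → adequate.

f_max ≈ 3.47 kip/in; adequate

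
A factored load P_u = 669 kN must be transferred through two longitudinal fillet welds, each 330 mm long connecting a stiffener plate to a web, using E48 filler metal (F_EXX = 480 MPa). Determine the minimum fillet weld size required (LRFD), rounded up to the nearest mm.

w = 7 mm

Total weld length L = 660 mm.
Required throat t_e = P_u / (φ × 0.6 F_EXX × L) = 669 / (0.75 × 0.6 × 480 × 660 × 10⁻³) = 4.693 mm.
Required leg w = t_e / 0.707 = 6.638 mm → use 7 mm.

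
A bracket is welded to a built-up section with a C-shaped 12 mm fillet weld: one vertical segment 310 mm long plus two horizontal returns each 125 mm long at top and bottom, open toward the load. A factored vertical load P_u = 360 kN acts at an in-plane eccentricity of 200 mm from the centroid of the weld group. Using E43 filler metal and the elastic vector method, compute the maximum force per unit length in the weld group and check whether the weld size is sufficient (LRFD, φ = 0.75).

E43XX → F_EXX = 430 MPa.
Total weld length L_w = 560 mm. Treat welds as unit-width lines.
Centroid: x̄ = 2×125×62.5 / 560 = 27.9 mm from the vertical weld.
Polar moment about centroid: J = I_x + I_y = [310³/12 + 2×125×155²] + [310×27.9² + 2(125³/12 + 125×34.6²)] = 9355000 mm³.
Direct shear f_v = P/L_w = 360×10³ / 560 = 642.9 N/mm (vertical).
Torsion M = P·e = 360×10³ × 200 = 72000000 N·mm.
Critical point at (x, y) = (97.1, 155) from centroid. f_tx = M·y/J = 1193 N/mm; f_ty = M·x/J = 747.3 N/mm.
Resultant f_max = √[f_tx² + (f_v + f_ty)²] = √[1193² + (642.9 + 747.3)²] = 1832 N/mm.
Capacity per unit length: φr_n = 0.75 × 0.6 × 430 × (0.707 × 12) = 1642 N/mm.
1832 > 1642 → NOT adequate.

f_max ≈ 1830 N/mm; NOT adequate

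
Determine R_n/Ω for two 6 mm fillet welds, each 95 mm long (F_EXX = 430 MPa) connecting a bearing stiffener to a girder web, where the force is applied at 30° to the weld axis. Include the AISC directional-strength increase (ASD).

t_e = 0.707 × 6 = 4.242 mm; A_we = 4.242 × 190 = 806 mm².
Directional factor: 1.0 + 0.5 sin^1.5(30°) = 1.177.
F_nw = 0.6 × 430 × 1.177 = 303.6 MPa.
R_n/Ω = (303.6 × 806) / 2.0 × 10⁻³ = 122.4 kN.

R_n/Ω ≈ 122 kN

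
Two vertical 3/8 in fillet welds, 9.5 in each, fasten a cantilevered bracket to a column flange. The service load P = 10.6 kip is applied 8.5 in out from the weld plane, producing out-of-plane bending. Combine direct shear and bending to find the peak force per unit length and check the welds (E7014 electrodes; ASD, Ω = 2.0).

f_max ≈ 3.05 kip/in; adequate

E70XX → F_EXX = 70 ksi.
L_w = 2 × 9.5 = 19 in; section modulus (unit throat) S = 2 × L²/6 = 30.08 in².
Direct shear f_v = P/L_w = 10.6/19 = 0.5579 kip/in.
Moment M = P × e = 10.6 × 8.5 = 90.1 kip·in; bending f_b = M/S = 2.995 kip/in.
f_max = √(f_v² + f_b²) = √(0.5579² + 2.995²) = 3.047 kip/in.
r_n/Ω = (1/2.0) × 0.6 × 70 × (0.707 × 0.375) = 5.568 kip/in → adequate.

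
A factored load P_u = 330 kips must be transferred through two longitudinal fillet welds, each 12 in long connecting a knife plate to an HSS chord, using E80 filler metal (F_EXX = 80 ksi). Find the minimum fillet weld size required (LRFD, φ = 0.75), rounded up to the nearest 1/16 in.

Total weld length L = 24 in.
Required throat t_e = P_u / (φ × 0.6 F_EXX × L) = 330 / (0.75 × 0.6 × 80 × 24) = 0.3819 in.
Required leg w = t_e / 0.707 = 0.5402 in → use 9/16 in.

w = 9/16 in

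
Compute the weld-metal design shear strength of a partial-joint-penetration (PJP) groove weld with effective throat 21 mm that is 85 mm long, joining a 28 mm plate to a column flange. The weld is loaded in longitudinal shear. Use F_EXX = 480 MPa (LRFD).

φR_n ≈ 386 kN

Effective throat (given) t_e = 21 mm.
A_we = 21 × 85 = 1785 mm².
F_nw = 0.6 F_EXX = 288 MPa.
φR_n = 0.75 × 288 × 1785 × 10⁻³ = 385.6 kN.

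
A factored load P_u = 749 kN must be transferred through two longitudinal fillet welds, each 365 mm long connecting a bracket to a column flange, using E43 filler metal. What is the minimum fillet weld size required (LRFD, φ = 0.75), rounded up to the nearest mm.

E43XX → F_EXX = 430 MPa.
Total weld length L = 730 mm.
Required throat t_e = P_u / (φ × 0.6 F_EXX × L) = 749 / (0.75 × 0.6 × 430 × 730 × 10⁻³) = 5.302 mm.
Required leg w = t_e / 0.707 = 7.5 mm → use 8 mm.

w = 8 mm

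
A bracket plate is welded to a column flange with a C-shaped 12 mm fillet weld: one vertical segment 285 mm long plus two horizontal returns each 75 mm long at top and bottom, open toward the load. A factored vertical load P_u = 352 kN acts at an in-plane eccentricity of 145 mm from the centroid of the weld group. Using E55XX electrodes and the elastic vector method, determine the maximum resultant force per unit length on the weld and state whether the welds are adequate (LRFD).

f_max ≈ 2000 N/mm; adequate

E55XX → F_EXX = 550 MPa.
Total weld length L_w = 435 mm. Treat welds as unit-width lines.
Centroid: x̄ = 2×75×37.5 / 435 = 12.93 mm from the vertical weld.
Polar moment about centroid: J = I_x + I_y = [285³/12 + 2×75×142.5²] + [285×12.93² + 2(75³/12 + 75×24.57²)] = 5184000 mm³.
Direct shear f_v = P/L_w = 352×10³ / 435 = 809.2 N/mm (vertical).
Torsion M = P·e = 352×10³ × 145 = 51040000 N·mm.
Critical point at (x, y) = (62.07, 142.5) from centroid. f_tx = M·y/J = 1403 N/mm; f_ty = M·x/J = 611.2 N/mm.
Resultant f_max = √[f_tx² + (f_v + f_ty)²] = √[1403² + (809.2 + 611.2)²] = 1997 N/mm.
Capacity per unit length: φr_n = 0.75 × 0.6 × 550 × (0.707 × 12) = 2100 N/mm.
1997 ≤ 2100 → adequate.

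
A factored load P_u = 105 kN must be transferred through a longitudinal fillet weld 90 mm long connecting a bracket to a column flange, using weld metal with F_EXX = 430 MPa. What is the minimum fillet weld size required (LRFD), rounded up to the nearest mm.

Total weld length L = 90 mm.
Required throat t_e = P_u / (φ × 0.6 F_EXX × L) = 105 / (0.75 × 0.6 × 430 × 90 × 10⁻³) = 6.029 mm.
Required leg w = t_e / 0.707 = 8.528 mm → use 9 mm.

w = 9 mm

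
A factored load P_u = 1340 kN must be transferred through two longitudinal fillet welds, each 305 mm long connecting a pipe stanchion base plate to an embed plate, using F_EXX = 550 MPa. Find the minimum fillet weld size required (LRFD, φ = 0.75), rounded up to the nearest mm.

Total weld length L = 610 mm.
Required throat t_e = P_u / (φ × 0.6 F_EXX × L) = 1340 / (0.75 × 0.6 × 550 × 610 × 10⁻³) = 8.876 mm.
Required leg w = t_e / 0.707 = 12.55 mm → use 13 mm.

w = 13 mm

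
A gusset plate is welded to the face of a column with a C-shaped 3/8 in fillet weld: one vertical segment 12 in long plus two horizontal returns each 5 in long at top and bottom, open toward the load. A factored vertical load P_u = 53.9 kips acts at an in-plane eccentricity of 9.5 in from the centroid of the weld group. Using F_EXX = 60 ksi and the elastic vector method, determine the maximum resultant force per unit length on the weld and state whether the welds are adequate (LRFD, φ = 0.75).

f_max ≈ 8.13 kip/in; NOT adequate

Total weld length L_w = 22 in. Treat welds as unit-width lines.
Centroid: x̄ = 2×5×2.5 / 22 = 1.136 in from the vertical weld.
Polar moment about centroid: J = I_x + I_y = [12³/12 + 2×5×6²] + [12×1.136² + 2(5³/12 + 5×1.364²)] = 558.9 in³.
Direct shear f_v = P/L_w = 53.9 / 22 = 2.45 kip/in (vertical).
Torsion M = P·e = 53.9 × 9.5 = 512.05 kip·in.
Critical point at (x, y) = (3.864, 6) from centroid. f_tx = M·y/J = 5.497 kip/in; f_ty = M·x/J = 3.54 kip/in.
Resultant f_max = √[f_tx² + (f_v + f_ty)²] = √[5.497² + (2.45 + 3.54)²] = 8.13 kip/in.
Capacity per unit length: φr_n = 0.75 × 0.6 × 60 × (0.707 × 0.375) = 7.158 kip/in.
8.13 > 7.158 → NOT adequate.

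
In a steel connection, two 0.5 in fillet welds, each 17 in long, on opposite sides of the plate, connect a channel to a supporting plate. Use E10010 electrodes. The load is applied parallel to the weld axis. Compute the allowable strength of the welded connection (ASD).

R_n/Ω ≈ 361 kips

E100XX → F_EXX = 100 ksi.
Effective throat t_e = 0.707 × 0.5 = 0.3535 in.
Total length L = 34 in; A_we = 0.3535 × 34 = 12.02 in².
F_nw = 0.6 F_EXX = 0.6 × 100 = 60 ksi.
R_n = 60 × 12.02 = 721.1 kips; R_n/Ω = 721.1/2.0 = 360.6 kips.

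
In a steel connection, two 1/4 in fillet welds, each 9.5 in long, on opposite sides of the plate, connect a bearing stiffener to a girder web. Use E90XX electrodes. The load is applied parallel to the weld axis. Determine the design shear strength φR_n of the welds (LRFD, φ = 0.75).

φR_n ≈ 136 kip

E90XX → F_EXX = 90 ksi.
Effective throat t_e = 0.707 × 0.25 = 0.1767 in.
Total length L = 19 in; A_we = 0.1767 × 19 = 3.358 in².
F_nw = 0.6 F_EXX = 0.6 × 90 = 54 ksi.
φR_n = 0.75 × 54 × 3.358 = 136 kip.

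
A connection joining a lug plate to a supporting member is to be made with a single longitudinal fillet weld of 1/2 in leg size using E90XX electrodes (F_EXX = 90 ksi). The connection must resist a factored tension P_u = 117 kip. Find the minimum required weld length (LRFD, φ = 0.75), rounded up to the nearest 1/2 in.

L = 8.5 in

Throat t_e = 0.707 × 0.5 = 0.3535 in.
φr_n = 0.75 × 0.6 × 90 × 0.3535 = 14.32 kip/in.
L_req = P_u / φr_n = 117 / 14.32 = 8.172 in total.
Round up → use L = 8.5 in.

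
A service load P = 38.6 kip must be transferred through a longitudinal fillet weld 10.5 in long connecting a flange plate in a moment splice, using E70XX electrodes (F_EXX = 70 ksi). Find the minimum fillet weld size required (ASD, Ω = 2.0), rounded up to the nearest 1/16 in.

Total weld length L = 10.5 in.
Required throat t_e = P × Ω / (0.6 F_EXX × L) = 38.6 × 2.0 / (0.6 × 70 × 10.5) = 0.1751 in.
Required leg w = t_e / 0.707 = 0.2476 in → use 1/4 in.

w = 1/4 in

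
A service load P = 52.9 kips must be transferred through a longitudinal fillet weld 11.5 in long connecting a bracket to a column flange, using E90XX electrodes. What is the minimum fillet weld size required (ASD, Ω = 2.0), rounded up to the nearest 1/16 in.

w = 1/4 in

E90XX → F_EXX = 90 ksi.
Total weld length L = 11.5 in.
Required throat t_e = P × Ω / (0.6 F_EXX × L) = 52.9 × 2.0 / (0.6 × 90 × 11.5) = 0.1704 in.
Required leg w = t_e / 0.707 = 0.241 in → use 1/4 in.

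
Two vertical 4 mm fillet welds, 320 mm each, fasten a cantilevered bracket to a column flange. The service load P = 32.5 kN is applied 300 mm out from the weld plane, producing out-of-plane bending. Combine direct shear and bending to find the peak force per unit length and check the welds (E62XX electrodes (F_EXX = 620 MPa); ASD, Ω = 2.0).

L_w = 2 × 320 = 640 mm; section modulus (unit throat) S = 2 × L²/6 = 34130 mm².
Direct shear f_v = P/L_w = 32.5×10³/640 = 50.78 N/mm.
Moment M = P × e = 32.5×10³ × 300 = 9750000 N·mm; bending f_b = M/S = 285.6 N/mm.
f_max = √(f_v² + f_b²) = √(50.78² + 285.6²) = 290.1 N/mm.
r_n/Ω = (1/2.0) × 0.6 × 620 × (0.707 × 4) = 526 N/mm → adequate.

f_max ≈ 290 N/mm; adequate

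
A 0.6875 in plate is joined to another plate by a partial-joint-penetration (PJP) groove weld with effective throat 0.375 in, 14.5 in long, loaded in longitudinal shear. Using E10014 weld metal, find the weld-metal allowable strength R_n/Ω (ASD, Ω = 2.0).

R_n/Ω ≈ 163 kip

E100XX → F_EXX = 100 ksi.
Effective throat (given) t_e = 0.375 in.
A_we = 0.375 × 14.5 = 5.438 in².
F_nw = 0.6 F_EXX = 60 ksi.
R_n/Ω = (60 × 5.438) / 2.0 = 163.1 kip.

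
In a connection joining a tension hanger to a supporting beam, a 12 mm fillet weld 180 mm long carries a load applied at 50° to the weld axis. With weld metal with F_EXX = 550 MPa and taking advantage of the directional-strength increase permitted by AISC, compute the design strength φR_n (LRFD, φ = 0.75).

t_e = 0.707 × 12 = 8.484 mm; A_we = 8.484 × 180 = 1527 mm².
Directional factor: 1.0 + 0.5 sin^1.5(50°) = 1.335.
F_nw = 0.6 × 550 × 1.335 = 440.6 MPa.
φR_n = 0.75 × 440.6 × 1527 × 10⁻³ = 504.7 kN.

φR_n ≈ 505 kN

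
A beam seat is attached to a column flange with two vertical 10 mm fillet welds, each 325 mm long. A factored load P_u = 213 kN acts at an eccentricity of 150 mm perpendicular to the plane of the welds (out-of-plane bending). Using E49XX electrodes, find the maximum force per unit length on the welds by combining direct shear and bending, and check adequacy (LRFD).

E49XX → F_EXX = 490 MPa.
L_w = 2 × 325 = 650 mm; section modulus (unit throat) S = 2 × L²/6 = 35210 mm².
Direct shear f_v = P/L_w = 213×10³/650 = 327.7 N/mm.
Moment M = P × e = 213×10³ × 150 = 31950000 N·mm; bending f_b = M/S = 907.5 N/mm.
f_max = √(f_v² + f_b²) = √(327.7² + 907.5²) = 964.8 N/mm.
φr_n = 0.75 × 0.6 × 490 × (0.707 × 10) = 1559 N/mm → adequate.

f_max ≈ 965 N/mm; adequate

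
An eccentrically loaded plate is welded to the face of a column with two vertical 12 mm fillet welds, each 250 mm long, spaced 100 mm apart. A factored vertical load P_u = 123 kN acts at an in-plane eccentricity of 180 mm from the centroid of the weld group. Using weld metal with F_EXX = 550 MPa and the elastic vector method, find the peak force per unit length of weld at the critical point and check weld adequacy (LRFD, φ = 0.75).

f_max ≈ 894 N/mm; adequate

Total weld length L_w = 500 mm. Treat welds as unit-width lines.
Polar moment about centroid: J = 2[d³/12 + d(b/2)²] = 2[250³/12 + 250×50²] = 3854000 mm³.
Direct shear f_v = P/L_w = 123×10³ / 500 = 246 N/mm (vertical).
Torsion M = P·e = 123×10³ × 180 = 22140000 N·mm.
Critical point at (x, y) = (50, 125) from centroid. f_tx = M·y/J = 718.1 N/mm; f_ty = M·x/J = 287.2 N/mm.
Resultant f_max = √[f_tx² + (f_v + f_ty)²] = √[718.1² + (246 + 287.2)²] = 894.4 N/mm.
Capacity per unit length: φr_n = 0.75 × 0.6 × 550 × (0.707 × 12) = 2100 N/mm.
894.4 ≤ 2100 → adequate.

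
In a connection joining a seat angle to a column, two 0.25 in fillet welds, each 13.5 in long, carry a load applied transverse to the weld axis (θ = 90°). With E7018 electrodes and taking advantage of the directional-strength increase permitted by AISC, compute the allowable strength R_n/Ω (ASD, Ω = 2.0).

R_n/Ω ≈ 150 kip

E70XX → F_EXX = 70 ksi.
t_e = 0.707 × 0.25 = 0.1767 in; A_we = 0.1767 × 27 = 4.772 in².
Directional factor: 1.0 + 0.5 sin^1.5(90°) = 1.5.
F_nw = 0.6 × 70 × 1.5 = 63 ksi.
R_n/Ω = (63 × 4.772) / 2.0 = 150.3 kip.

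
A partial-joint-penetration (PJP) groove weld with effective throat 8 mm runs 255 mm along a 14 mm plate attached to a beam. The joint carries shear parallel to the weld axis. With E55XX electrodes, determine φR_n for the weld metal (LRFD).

E55XX → F_EXX = 550 MPa.
Effective throat (given) t_e = 8 mm.
A_we = 8 × 255 = 2040 mm².
F_nw = 0.6 F_EXX = 330 MPa.
φR_n = 0.75 × 330 × 2040 × 10⁻³ = 504.9 kN.

φR_n ≈ 505 kN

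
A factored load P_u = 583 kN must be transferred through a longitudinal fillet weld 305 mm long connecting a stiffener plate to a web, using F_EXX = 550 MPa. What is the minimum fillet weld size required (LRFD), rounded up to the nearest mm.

w = 11 mm

Total weld length L = 305 mm.
Required throat t_e = P_u / (φ × 0.6 F_EXX × L) = 583 / (0.75 × 0.6 × 550 × 305 × 10⁻³) = 7.723 mm.
Required leg w = t_e / 0.707 = 10.92 mm → use 11 mm.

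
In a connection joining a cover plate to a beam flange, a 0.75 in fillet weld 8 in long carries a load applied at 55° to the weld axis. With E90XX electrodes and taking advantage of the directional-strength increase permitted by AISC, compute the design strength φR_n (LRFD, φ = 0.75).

φR_n ≈ 235 kips

E90XX → F_EXX = 90 ksi.
t_e = 0.707 × 0.75 = 0.5302 in; A_we = 0.5302 × 8 = 4.242 in².
Directional factor: 1.0 + 0.5 sin^1.5(55°) = 1.371.
F_nw = 0.6 × 90 × 1.371 = 74.02 ksi.
φR_n = 0.75 × 74.02 × 4.242 = 235.5 kips.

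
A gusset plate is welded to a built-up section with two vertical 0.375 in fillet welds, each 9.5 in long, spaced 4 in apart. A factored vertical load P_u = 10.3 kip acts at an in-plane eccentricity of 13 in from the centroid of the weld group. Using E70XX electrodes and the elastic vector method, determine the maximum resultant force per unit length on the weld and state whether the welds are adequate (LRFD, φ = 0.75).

f_max ≈ 3.4 kip/in; adequate

E70XX → F_EXX = 70 ksi.
Total weld length L_w = 19 in. Treat welds as unit-width lines.
Polar moment about centroid: J = 2[d³/12 + d(b/2)²] = 2[9.5³/12 + 9.5×2²] = 218.9 in³.
Direct shear f_v = P/L_w = 10.3 / 19 = 0.5421 kip/in (vertical).
Torsion M = P·e = 10.3 × 13 = 133.9 kip·in.
Critical point at (x, y) = (2, 4.75) from centroid. f_tx = M·y/J = 2.906 kip/in; f_ty = M·x/J = 1.223 kip/in.
Resultant f_max = √[f_tx² + (f_v + f_ty)²] = √[2.906² + (0.5421 + 1.223)²] = 3.4 kip/in.
Capacity per unit length: φr_n = 0.75 × 0.6 × 70 × (0.707 × 0.375) = 8.351 kip/in.
3.4 ≤ 8.351 → adequate.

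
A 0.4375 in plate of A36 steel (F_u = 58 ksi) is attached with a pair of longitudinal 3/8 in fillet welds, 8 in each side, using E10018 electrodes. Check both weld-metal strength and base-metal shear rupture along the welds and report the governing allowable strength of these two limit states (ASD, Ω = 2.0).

R_n/Ω ≈ 122 kip (base-metal shear rupture governs)

E100XX → F_EXX = 100 ksi.
t_e = 0.707 × 0.375 = 0.2651 in; L = 16 in.
Weld metal: R_n/Ω = (1/2.0) × 0.6 × 100 × 0.2651 × 16 = 127.3 kip.
Base metal (shear rupture): R_n/Ω = (1/2.0) × 0.6 × 58 × 0.4375 × 16 = 121.8 kip.
Governing: base-metal shear rupture.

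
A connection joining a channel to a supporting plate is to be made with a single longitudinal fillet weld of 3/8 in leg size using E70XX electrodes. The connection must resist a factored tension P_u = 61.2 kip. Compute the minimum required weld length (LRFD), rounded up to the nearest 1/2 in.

E70XX → F_EXX = 70 ksi.
Throat t_e = 0.707 × 0.375 = 0.2651 in.
φr_n = 0.75 × 0.6 × 70 × 0.2651 = 8.351 kip/in.
L_req = P_u / φr_n = 61.2 / 8.351 = 7.328 in total.
Round up → use L = 7.5 in.

L = 7.5 in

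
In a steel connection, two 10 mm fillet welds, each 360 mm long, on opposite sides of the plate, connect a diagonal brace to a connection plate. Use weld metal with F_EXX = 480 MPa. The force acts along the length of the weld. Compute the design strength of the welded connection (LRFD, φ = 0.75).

Effective throat t_e = 0.707 × 10 = 7.07 mm.
Total length L = 720 mm; A_we = 7.07 × 720 = 5090 mm².
F_nw = 0.6 F_EXX = 0.6 × 480 = 288 MPa.
φR_n = 0.75 × 288 × 5090 × 10⁻³ = 1100 kN.

φR_n ≈ 1100 kN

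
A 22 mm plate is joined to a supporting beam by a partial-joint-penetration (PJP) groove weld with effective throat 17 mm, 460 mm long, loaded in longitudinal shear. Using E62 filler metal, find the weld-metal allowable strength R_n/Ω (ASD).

E62XX → F_EXX = 620 MPa.
Effective throat (given) t_e = 17 mm.
A_we = 17 × 460 = 7820 mm².
F_nw = 0.6 F_EXX = 372 MPa.
R_n/Ω = (372 × 7820) / 2.0 × 10⁻³ = 1455 kN.

R_n/Ω ≈ 1450 kN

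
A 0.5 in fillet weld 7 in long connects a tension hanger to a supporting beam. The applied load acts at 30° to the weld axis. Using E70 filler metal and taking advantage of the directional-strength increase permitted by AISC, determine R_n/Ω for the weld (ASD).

R_n/Ω ≈ 61.2 kip

E70XX → F_EXX = 70 ksi.
t_e = 0.707 × 0.5 = 0.3535 in; A_we = 0.3535 × 7 = 2.474 in².
Directional factor: 1.0 + 0.5 sin^1.5(30°) = 1.177.
F_nw = 0.6 × 70 × 1.177 = 49.42 ksi.
R_n/Ω = (49.42 × 2.474) / 2.0 = 61.15 kip.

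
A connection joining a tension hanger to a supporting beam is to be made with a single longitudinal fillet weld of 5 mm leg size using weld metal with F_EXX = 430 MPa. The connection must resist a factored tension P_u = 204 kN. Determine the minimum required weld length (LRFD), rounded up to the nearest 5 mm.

Throat t_e = 0.707 × 5 = 3.535 mm.
φr_n = 0.75 × 0.6 × 430 × 3.535 × 10⁻³ = 0.684 kN/mm.
L_req = P_u / φr_n = 204 / 0.684 = 298.2 mm total.
Round up → use L = 300 mm.

L = 300 mm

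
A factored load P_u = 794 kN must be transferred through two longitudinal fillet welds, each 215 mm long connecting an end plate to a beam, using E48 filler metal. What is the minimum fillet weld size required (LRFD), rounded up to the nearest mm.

E48XX → F_EXX = 480 MPa.
Total weld length L = 430 mm.
Required throat t_e = P_u / (φ × 0.6 F_EXX × L) = 794 / (0.75 × 0.6 × 480 × 430 × 10⁻³) = 8.549 mm.
Required leg w = t_e / 0.707 = 12.09 mm → use 13 mm.

w = 13 mm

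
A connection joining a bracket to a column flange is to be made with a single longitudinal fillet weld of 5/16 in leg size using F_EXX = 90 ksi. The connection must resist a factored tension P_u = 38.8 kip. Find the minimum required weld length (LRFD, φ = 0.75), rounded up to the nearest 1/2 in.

L = 4.5 in

Throat t_e = 0.707 × 0.3125 = 0.2209 in.
φr_n = 0.75 × 0.6 × 90 × 0.2209 = 8.948 kip/in.
L_req = P_u / φr_n = 38.8 / 8.948 = 4.336 in total.
Round up → use L = 4.5 in.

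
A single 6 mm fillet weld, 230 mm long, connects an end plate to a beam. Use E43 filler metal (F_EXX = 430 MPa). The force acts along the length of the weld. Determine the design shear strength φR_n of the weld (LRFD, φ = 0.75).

Effective throat t_e = 0.707 × 6 = 4.242 mm.
Total length L = 230 mm; A_we = 4.242 × 230 = 975.7 mm².
F_nw = 0.6 F_EXX = 0.6 × 430 = 258 MPa.
φR_n = 0.75 × 258 × 975.7 × 10⁻³ = 188.8 kN.

φR_n ≈ 189 kN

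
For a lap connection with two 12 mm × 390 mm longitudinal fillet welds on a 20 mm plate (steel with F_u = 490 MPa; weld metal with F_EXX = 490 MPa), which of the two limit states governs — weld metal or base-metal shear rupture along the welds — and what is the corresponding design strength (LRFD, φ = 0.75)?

t_e = 0.707 × 12 = 8.484 mm; L = 780 mm.
Weld metal: φR_n = 0.75 × 0.6 × 490 × 8.484 × 780 × 10⁻³ = 1459 kN.
Base metal (shear rupture): φR_n = 0.75 × 0.6 × 490 × 20 × 780 × 10⁻³ = 3440 kN.
Governing: weld metal.

φR_n ≈ 1460 kN (weld metal governs)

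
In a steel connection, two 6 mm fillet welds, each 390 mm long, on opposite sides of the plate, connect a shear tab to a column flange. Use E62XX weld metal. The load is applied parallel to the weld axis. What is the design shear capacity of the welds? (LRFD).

φR_n ≈ 923 kN

E62XX → F_EXX = 620 MPa.
Effective throat t_e = 0.707 × 6 = 4.242 mm.
Total length L = 780 mm; A_we = 4.242 × 780 = 3309 mm².
F_nw = 0.6 F_EXX = 0.6 × 620 = 372 MPa.
φR_n = 0.75 × 372 × 3309 × 10⁻³ = 923.1 kN.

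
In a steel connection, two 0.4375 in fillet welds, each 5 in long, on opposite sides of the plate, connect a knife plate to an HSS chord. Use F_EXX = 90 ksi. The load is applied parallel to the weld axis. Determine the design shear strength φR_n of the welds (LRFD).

φR_n ≈ 125 kips

Effective throat t_e = 0.707 × 0.4375 = 0.3093 in.
Total length L = 10 in; A_we = 0.3093 × 10 = 3.093 in².
F_nw = 0.6 F_EXX = 0.6 × 90 = 54 ksi.
φR_n = 0.75 × 54 × 3.093 = 125.3 kips.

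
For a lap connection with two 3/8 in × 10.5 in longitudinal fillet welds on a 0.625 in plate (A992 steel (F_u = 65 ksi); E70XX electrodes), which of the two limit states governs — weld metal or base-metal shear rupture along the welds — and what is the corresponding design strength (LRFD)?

φR_n ≈ 175 kip (weld metal governs)

E70XX → F_EXX = 70 ksi.
t_e = 0.707 × 0.375 = 0.2651 in; L = 21 in.
Weld metal: φR_n = 0.75 × 0.6 × 70 × 0.2651 × 21 = 175.4 kip.
Base metal (shear rupture): φR_n = 0.75 × 0.6 × 65 × 0.625 × 21 = 383.9 kip.
Governing: weld metal.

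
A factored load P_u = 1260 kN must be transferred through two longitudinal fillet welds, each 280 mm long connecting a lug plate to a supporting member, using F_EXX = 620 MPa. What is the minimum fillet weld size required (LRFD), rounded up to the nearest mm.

w = 12 mm

Total weld length L = 560 mm.
Required throat t_e = P_u / (φ × 0.6 F_EXX × L) = 1260 / (0.75 × 0.6 × 620 × 560 × 10⁻³) = 8.065 mm.
Required leg w = t_e / 0.707 = 11.41 mm → use 12 mm.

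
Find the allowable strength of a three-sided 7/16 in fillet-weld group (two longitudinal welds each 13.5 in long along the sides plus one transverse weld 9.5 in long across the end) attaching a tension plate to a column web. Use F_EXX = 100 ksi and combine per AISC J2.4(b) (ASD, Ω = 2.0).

R_n/Ω ≈ 345 kips

t_e = 0.707 × 0.4375 = 0.3093 in.
R_nwl = 0.6 × 100 × 0.3093 × 27 = 501.1 kips (longitudinal, 2 welds).
R_nwt = 0.6 × 100 × 0.3093 × 9.5 = 176.3 kips (transverse, base value).
(i) R_nwl + R_nwt = 677.4 kips; (ii) 0.85 R_nwl + 1.5 R_nwt = 690.4 kips.
R_n = max = 690.4 kips [governs: (ii)]; R_n/Ω = 345.2 kips.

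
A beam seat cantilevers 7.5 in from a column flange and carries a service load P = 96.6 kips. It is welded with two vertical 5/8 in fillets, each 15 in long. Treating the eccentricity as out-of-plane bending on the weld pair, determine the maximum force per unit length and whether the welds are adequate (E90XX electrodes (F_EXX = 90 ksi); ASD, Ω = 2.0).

f_max ≈ 10.2 kip/in; adequate

L_w = 2 × 15 = 30 in; section modulus (unit throat) S = 2 × L²/6 = 75 in².
Direct shear f_v = P/L_w = 96.6/30 = 3.22 kip/in.
Moment M = P × e = 96.6 × 7.5 = 724.5 kip·in; bending f_b = M/S = 9.66 kip/in.
f_max = √(f_v² + f_b²) = √(3.22² + 9.66²) = 10.18 kip/in.
r_n/Ω = (1/2.0) × 0.6 × 90 × (0.707 × 0.625) = 11.93 kip/in → adequate.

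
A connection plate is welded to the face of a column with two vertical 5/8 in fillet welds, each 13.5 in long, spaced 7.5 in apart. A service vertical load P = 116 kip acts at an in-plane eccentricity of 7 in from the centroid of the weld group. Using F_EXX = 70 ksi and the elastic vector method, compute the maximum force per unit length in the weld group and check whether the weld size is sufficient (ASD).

Total weld length L_w = 27 in. Treat welds as unit-width lines.
Polar moment about centroid: J = 2[d³/12 + d(b/2)²] = 2[13.5³/12 + 13.5×3.75²] = 789.8 in³.
Direct shear f_v = P/L_w = 116 / 27 = 4.296 kip/in (vertical).
Torsion M = P·e = 116 × 7 = 812 kip·in.
Critical point at (x, y) = (3.75, 6.75) from centroid. f_tx = M·y/J = 6.94 kip/in; f_ty = M·x/J = 3.856 kip/in.
Resultant f_max = √[f_tx² + (f_v + f_ty)²] = √[6.94² + (4.296 + 3.856)²] = 10.71 kip/in.
Capacity per unit length: r_n/Ω = (1/2.0) × 0.6 × 70 × (0.707 × 0.625) = 9.279 kip/in.
10.71 > 9.279 → NOT adequate.

f_max ≈ 10.7 kip/in; NOT adequate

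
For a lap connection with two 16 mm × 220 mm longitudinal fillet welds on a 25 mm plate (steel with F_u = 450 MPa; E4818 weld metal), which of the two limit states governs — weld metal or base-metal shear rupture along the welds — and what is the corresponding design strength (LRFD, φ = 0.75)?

E48XX → F_EXX = 480 MPa.
t_e = 0.707 × 16 = 11.31 mm; L = 440 mm.
Weld metal: φR_n = 0.75 × 0.6 × 480 × 11.31 × 440 × 10⁻³ = 1075 kN.
Base metal (shear rupture): φR_n = 0.75 × 0.6 × 450 × 25 × 440 × 10⁻³ = 2228 kN.
Governing: weld metal.

φR_n ≈ 1080 kN (weld metal governs)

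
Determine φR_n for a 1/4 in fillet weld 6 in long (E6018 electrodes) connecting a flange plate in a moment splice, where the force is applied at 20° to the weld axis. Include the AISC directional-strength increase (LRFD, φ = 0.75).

φR_n ≈ 31.5 kips

E60XX → F_EXX = 60 ksi.
t_e = 0.707 × 0.25 = 0.1767 in; A_we = 0.1767 × 6 = 1.06 in².
Directional factor: 1.0 + 0.5 sin^1.5(20°) = 1.1.
F_nw = 0.6 × 60 × 1.1 = 39.6 ksi.
φR_n = 0.75 × 39.6 × 1.06 = 31.5 kips.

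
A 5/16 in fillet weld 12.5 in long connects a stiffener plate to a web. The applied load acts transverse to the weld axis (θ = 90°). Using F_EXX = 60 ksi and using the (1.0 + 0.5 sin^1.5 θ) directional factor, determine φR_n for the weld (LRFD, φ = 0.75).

t_e = 0.707 × 0.3125 = 0.2209 in; A_we = 0.2209 × 12.5 = 2.762 in².
Directional factor: 1.0 + 0.5 sin^1.5(90°) = 1.5.
F_nw = 0.6 × 60 × 1.5 = 54 ksi.
φR_n = 0.75 × 54 × 2.762 = 111.8 kips.

φR_n ≈ 112 kips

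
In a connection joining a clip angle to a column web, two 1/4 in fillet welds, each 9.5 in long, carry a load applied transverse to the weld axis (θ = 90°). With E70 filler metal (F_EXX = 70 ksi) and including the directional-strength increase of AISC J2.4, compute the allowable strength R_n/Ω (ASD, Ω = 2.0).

R_n/Ω ≈ 106 kips

t_e = 0.707 × 0.25 = 0.1767 in; A_we = 0.1767 × 19 = 3.358 in².
Directional factor: 1.0 + 0.5 sin^1.5(90°) = 1.5.
F_nw = 0.6 × 70 × 1.5 = 63 ksi.
R_n/Ω = (63 × 3.358) / 2.0 = 105.8 kips.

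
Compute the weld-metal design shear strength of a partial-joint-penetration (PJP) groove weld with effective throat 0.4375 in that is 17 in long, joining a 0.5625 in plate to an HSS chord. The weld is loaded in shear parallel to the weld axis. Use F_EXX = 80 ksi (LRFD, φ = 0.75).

φR_n ≈ 268 kips

Effective throat (given) t_e = 0.4375 in.
A_we = 0.4375 × 17 = 7.438 in².
F_nw = 0.6 F_EXX = 48 ksi.
φR_n = 0.75 × 48 × 7.438 = 267.8 kips.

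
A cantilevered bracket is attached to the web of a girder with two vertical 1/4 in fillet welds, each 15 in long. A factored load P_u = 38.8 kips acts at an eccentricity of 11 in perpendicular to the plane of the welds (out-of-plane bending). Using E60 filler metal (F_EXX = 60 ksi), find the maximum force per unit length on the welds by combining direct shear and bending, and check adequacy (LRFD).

f_max ≈ 5.84 kip/in; NOT adequate

L_w = 2 × 15 = 30 in; section modulus (unit throat) S = 2 × L²/6 = 75 in².
Direct shear f_v = P/L_w = 38.8/30 = 1.293 kip/in.
Moment M = P × e = 38.8 × 11 = 426.8 kip·in; bending f_b = M/S = 5.691 kip/in.
f_max = √(f_v² + f_b²) = √(1.293² + 5.691²) = 5.836 kip/in.
φr_n = 0.75 × 0.6 × 60 × (0.707 × 0.25) = 4.772 kip/in → NOT adequate.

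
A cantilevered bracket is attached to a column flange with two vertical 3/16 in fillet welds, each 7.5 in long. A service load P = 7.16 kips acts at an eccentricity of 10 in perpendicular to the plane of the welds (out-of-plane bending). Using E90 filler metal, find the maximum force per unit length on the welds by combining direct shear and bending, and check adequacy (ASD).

f_max ≈ 3.85 kip/in; NOT adequate

E90XX → F_EXX = 90 ksi.
L_w = 2 × 7.5 = 15 in; section modulus (unit throat) S = 2 × L²/6 = 18.75 in².
Direct shear f_v = P/L_w = 7.16/15 = 0.4773 kip/in.
Moment M = P × e = 7.16 × 10 = 71.6 kip·in; bending f_b = M/S = 3.819 kip/in.
f_max = √(f_v² + f_b²) = √(0.4773² + 3.819²) = 3.848 kip/in.
r_n/Ω = (1/2.0) × 0.6 × 90 × (0.707 × 0.1875) = 3.579 kip/in → NOT adequate.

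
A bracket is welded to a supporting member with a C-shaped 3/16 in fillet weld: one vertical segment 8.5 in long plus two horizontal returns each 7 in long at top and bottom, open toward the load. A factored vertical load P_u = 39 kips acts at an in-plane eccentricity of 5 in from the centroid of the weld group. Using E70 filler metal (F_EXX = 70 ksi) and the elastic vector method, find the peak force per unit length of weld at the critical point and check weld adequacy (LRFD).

f_max ≈ 4.39 kip/in; NOT adequate

Total weld length L_w = 22.5 in. Treat welds as unit-width lines.
Centroid: x̄ = 2×7×3.5 / 22.5 = 2.178 in from the vertical weld.
Polar moment about centroid: J = I_x + I_y = [8.5³/12 + 2×7×4.25²] + [8.5×2.178² + 2(7³/12 + 7×1.322²)] = 426 in³.
Direct shear f_v = P/L_w = 39 / 22.5 = 1.733 kip/in (vertical).
Torsion M = P·e = 39 × 5 = 195 kip·in.
Critical point at (x, y) = (4.822, 4.25) from centroid. f_tx = M·y/J = 1.945 kip/in; f_ty = M·x/J = 2.207 kip/in.
Resultant f_max = √[f_tx² + (f_v + f_ty)²] = √[1.945² + (1.733 + 2.207)²] = 4.395 kip/in.
Capacity per unit length: φr_n = 0.75 × 0.6 × 70 × (0.707 × 0.1875) = 4.176 kip/in.
4.395 > 4.176 → NOT adequate.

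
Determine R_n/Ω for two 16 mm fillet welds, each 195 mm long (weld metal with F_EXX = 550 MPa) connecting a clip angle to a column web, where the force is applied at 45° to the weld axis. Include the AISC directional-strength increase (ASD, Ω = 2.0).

R_n/Ω ≈ 944 kN

t_e = 0.707 × 16 = 11.31 mm; A_we = 11.31 × 390 = 4412 mm².
Directional factor: 1.0 + 0.5 sin^1.5(45°) = 1.297.
F_nw = 0.6 × 550 × 1.297 = 428.1 MPa.
R_n/Ω = (428.1 × 4412) / 2.0 × 10⁻³ = 944.3 kN.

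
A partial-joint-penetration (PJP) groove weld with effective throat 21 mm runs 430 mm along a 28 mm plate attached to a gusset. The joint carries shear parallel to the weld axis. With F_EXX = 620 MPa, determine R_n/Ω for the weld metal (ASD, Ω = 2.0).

R_n/Ω ≈ 1680 kN

Effective throat (given) t_e = 21 mm.
A_we = 21 × 430 = 9030 mm².
F_nw = 0.6 F_EXX = 372 MPa.
R_n/Ω = (372 × 9030) / 2.0 × 10⁻³ = 1680 kN.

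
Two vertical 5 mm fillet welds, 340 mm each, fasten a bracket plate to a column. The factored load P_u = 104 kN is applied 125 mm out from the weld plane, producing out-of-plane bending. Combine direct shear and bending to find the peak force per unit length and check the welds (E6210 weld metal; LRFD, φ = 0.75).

E62XX → F_EXX = 620 MPa.
L_w = 2 × 340 = 680 mm; section modulus (unit throat) S = 2 × L²/6 = 38530 mm².
Direct shear f_v = P/L_w = 104×10³/680 = 152.9 N/mm.
Moment M = P × e = 104×10³ × 125 = 13000000 N·mm; bending f_b = M/S = 337.4 N/mm.
f_max = √(f_v² + f_b²) = √(152.9² + 337.4²) = 370.4 N/mm.
φr_n = 0.75 × 0.6 × 620 × (0.707 × 5) = 986.3 N/mm → adequate.

f_max ≈ 370 N/mm; adequate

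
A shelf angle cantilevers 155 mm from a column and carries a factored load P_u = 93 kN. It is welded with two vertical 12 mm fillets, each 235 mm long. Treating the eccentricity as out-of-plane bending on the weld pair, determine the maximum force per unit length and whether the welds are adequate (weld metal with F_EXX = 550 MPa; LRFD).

f_max ≈ 808 N/mm; adequate

L_w = 2 × 235 = 470 mm; section modulus (unit throat) S = 2 × L²/6 = 18410 mm².
Direct shear f_v = P/L_w = 93×10³/470 = 197.9 N/mm.
Moment M = P × e = 93×10³ × 155 = 14415000 N·mm; bending f_b = M/S = 783.1 N/mm.
f_max = √(f_v² + f_b²) = √(197.9² + 783.1²) = 807.7 N/mm.
φr_n = 0.75 × 0.6 × 550 × (0.707 × 12) = 2100 N/mm → adequate.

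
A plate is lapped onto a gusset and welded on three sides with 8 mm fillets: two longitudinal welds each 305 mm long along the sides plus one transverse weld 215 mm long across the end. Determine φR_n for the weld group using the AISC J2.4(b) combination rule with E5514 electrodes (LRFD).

E55XX → F_EXX = 550 MPa.
t_e = 0.707 × 8 = 5.656 mm.
R_nwl = 0.6 × 550 × 5.656 × 610 × 10⁻³ = 1139 kN (longitudinal, 2 welds).
R_nwt = 0.6 × 550 × 5.656 × 215 × 10⁻³ = 401.3 kN (transverse, base value).
(i) R_nwl + R_nwt = 1540 kN; (ii) 0.85 R_nwl + 1.5 R_nwt = 1570 kN.
R_n = max = 1570 kN [governs: (ii)]; φR_n = 1177 kN.

φR_n ≈ 1180 kN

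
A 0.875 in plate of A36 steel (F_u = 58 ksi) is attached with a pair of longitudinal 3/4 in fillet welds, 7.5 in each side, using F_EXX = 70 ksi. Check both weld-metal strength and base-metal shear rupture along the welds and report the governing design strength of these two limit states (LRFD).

φR_n ≈ 251 kip (weld metal governs)

t_e = 0.707 × 0.75 = 0.5302 in; L = 15 in.
Weld metal: φR_n = 0.75 × 0.6 × 70 × 0.5302 × 15 = 250.5 kip.
Base metal (shear rupture): φR_n = 0.75 × 0.6 × 58 × 0.875 × 15 = 342.6 kip.
Governing: weld metal.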